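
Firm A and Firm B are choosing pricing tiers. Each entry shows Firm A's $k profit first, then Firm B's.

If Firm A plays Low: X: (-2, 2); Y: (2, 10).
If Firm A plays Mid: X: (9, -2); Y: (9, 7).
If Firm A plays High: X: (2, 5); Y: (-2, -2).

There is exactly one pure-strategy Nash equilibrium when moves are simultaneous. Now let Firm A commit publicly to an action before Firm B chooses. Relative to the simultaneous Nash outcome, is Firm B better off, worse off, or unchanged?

unchanged

Work backward from Firm B's decision.
- Low → Firm B plays Y (best of 2, 10); Firm A gets 2.
- Mid → Firm B plays Y (best of -2, 7); Firm A gets 9.
- High → Firm B plays X (best of 5, -2); Firm A gets 2.
Maximizing over 2, 9, 2, Firm A chooses Mid. Subgame-perfect outcome: (Mid, Y) with payoffs (9, 7).
Under simultaneous play:
Firm A's best replies: X→Mid; Y→Mid.
Firm B's best replies: Low→Y; Mid→Y; High→X.
The unique mutual best reply is (Mid, Y), giving (9, 7).
Firm B earns 7 sequentially versus 7 at the Nash outcome: unchanged.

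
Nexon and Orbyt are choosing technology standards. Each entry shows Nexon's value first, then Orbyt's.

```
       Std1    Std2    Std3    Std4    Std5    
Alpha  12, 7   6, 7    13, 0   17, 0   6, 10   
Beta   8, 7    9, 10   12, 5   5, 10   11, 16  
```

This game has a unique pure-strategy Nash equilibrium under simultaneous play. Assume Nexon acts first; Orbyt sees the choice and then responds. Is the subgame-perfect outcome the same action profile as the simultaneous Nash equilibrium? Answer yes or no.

Backward induction with Nexon moving first.
- Alpha: BR = Std5, leader payoff 6.
- Beta: BR = Std5, leader payoff 11.
Maximizing over 6, 11, Nexon chooses Beta. Subgame-perfect outcome: (Beta, Std5) with payoffs (11, 16).
Under simultaneous play:
Nexon's best replies: Std1→Alpha; Std2→Beta; Std3→Alpha; Std4→Alpha; Std5→Beta.
Orbyt's best replies: Alpha→Std5; Beta→Std5.
Only (Beta, Std5) has each player best-responding; Nash payoffs (11, 16).
Sequential outcome (Beta, Std5) coincides with the Nash profile (Beta, Std5).

yes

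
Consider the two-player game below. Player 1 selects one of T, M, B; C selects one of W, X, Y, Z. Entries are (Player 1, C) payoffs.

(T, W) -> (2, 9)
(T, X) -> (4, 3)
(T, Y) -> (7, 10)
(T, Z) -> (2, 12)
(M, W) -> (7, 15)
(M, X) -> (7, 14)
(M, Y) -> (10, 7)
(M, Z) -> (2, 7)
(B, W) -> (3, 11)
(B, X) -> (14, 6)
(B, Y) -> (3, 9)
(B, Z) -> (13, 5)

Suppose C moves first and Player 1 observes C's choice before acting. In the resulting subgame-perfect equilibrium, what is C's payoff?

Solve by backward induction (C leads).
- W: Player 1 compares 2, 7, 3 and picks M; C would get 15.
- X: Player 1 compares 4, 7, 14 and picks B; C would get 6.
- Y: Player 1 compares 7, 10, 3 and picks M; C would get 7.
- Z: Player 1 compares 2, 2, 13 and picks B; C would get 5.
C's induced payoffs are 15, 6, 7, 5, so C commits to W. Subgame-perfect outcome: (M, W) with payoffs (7, 15).

15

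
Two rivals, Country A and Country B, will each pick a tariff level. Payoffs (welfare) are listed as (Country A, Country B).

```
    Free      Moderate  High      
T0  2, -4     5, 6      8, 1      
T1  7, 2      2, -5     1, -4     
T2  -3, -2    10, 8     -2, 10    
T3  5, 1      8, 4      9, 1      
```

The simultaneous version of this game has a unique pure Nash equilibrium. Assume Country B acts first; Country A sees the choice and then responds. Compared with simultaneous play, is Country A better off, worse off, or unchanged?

better off

Country A best-responds to each possible Country B move:
- Free: Country A compares 2, 7, -3, 5 and picks T1; Country B would get 2.
- Moderate: Country A compares 5, 2, 10, 8 and picks T2; Country B would get 8.
- High: Country A compares 8, 1, -2, 9 and picks T3; Country B would get 1.
Among 2, 8, 1, the best is 8 at Moderate. Subgame-perfect outcome: (T2, Moderate) with payoffs (10, 8).
For the simultaneous game, intersect best replies.
Country A's best replies: Free→T1; Moderate→T2; High→T3.
Country B's best replies: T0→Moderate; T1→Free; T2→High; T3→Moderate.
Only (T1, Free) has each player best-responding; Nash payoffs (7, 2).
Country A earns 10 sequentially versus 7 at the Nash outcome: better off.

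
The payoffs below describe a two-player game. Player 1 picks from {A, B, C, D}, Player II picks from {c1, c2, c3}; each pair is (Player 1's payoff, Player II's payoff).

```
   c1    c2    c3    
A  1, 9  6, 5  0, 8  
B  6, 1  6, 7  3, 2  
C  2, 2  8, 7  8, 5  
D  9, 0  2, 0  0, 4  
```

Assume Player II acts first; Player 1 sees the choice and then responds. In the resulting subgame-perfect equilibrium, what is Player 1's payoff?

8

Player 1 best-responds to each possible Player II move:
- c1: Player 1 compares 1, 6, 2, 9 and picks D; Player II would get 0.
- c2: Player 1 compares 6, 6, 8, 2 and picks C; Player II would get 7.
- c3: Player 1 compares 0, 3, 8, 0 and picks C; Player II would get 5.
Among 0, 7, 5, the best is 7 at c2. Subgame-perfect outcome: (C, c2) with payoffs (8, 7).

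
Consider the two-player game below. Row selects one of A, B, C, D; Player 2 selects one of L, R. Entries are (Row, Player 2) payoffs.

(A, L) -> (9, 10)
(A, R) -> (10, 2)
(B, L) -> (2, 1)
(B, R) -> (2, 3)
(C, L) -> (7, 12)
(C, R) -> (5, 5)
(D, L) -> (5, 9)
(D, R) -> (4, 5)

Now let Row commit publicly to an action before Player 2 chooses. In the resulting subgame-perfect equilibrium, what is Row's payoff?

9

Solve by backward induction (Row leads).
- A → Player 2 plays L (best of 10, 2); Row gets 9.
- B → Player 2 plays R (best of 1, 3); Row gets 2.
- C → Player 2 plays L (best of 12, 5); Row gets 7.
- D → Player 2 plays L (best of 9, 5); Row gets 5.
Row's induced payoffs are 9, 2, 7, 5, so Row commits to A. Subgame-perfect outcome: (A, L) with payoffs (9, 10).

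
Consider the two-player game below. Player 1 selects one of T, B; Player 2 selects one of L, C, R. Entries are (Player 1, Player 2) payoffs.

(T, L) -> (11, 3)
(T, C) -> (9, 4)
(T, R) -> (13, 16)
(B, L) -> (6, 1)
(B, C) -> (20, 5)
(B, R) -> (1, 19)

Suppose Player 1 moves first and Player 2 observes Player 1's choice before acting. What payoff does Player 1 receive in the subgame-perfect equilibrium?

Backward induction with Player 1 moving first.
- T: Player 2 compares 3, 4, 16 and picks R; Player 1 would get 13.
- B: Player 2 compares 1, 5, 19 and picks R; Player 1 would get 1.
Among 13, 1, the best is 13 at T. Subgame-perfect outcome: (T, R) with payoffs (13, 16).

13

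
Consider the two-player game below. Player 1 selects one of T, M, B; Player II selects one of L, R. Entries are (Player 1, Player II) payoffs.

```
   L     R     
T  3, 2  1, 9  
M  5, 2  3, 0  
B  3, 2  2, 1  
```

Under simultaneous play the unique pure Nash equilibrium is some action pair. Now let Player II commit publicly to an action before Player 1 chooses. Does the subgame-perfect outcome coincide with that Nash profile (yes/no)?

Solve by backward induction (Player II leads).
- L → Player 1 plays M (best of 3, 5, 3); Player II gets 2.
- R → Player 1 plays M (best of 1, 3, 2); Player II gets 0.
Player II's induced payoffs are 2, 0, so Player II commits to L. Subgame-perfect outcome: (M, L) with payoffs (5, 2).
For the simultaneous game, intersect best replies.
Player 1's best replies: L→M; R→M.
Player II's best replies: T→R; M→L; B→L.
The unique mutual best reply is (M, L), giving (5, 2).
Sequential outcome (M, L) coincides with the Nash profile (M, L).

yes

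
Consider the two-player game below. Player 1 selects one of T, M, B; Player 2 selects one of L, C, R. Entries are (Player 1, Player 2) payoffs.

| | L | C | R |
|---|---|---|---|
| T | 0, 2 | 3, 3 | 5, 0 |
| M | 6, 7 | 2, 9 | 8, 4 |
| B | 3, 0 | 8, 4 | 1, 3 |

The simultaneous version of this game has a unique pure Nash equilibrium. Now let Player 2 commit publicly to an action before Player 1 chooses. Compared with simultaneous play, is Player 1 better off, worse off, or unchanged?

worse off

Solve by backward induction (Player 2 leads).
- L: Player 1 compares 0, 6, 3 and picks M; Player 2 would get 7.
- C: Player 1 compares 3, 2, 8 and picks B; Player 2 would get 4.
- R: Player 1 compares 5, 8, 1 and picks M; Player 2 would get 4.
Maximizing over 7, 4, 4, Player 2 chooses L. Subgame-perfect outcome: (M, L) with payoffs (6, 7).
For the simultaneous game, intersect best replies.
Player 1's best replies: L→M; C→B; R→M.
Player 2's best replies: T→C; M→C; B→C.
Only (B, C) has each player best-responding; Nash payoffs (8, 4).
Player 1 earns 6 sequentially versus 8 at the Nash outcome: worse off.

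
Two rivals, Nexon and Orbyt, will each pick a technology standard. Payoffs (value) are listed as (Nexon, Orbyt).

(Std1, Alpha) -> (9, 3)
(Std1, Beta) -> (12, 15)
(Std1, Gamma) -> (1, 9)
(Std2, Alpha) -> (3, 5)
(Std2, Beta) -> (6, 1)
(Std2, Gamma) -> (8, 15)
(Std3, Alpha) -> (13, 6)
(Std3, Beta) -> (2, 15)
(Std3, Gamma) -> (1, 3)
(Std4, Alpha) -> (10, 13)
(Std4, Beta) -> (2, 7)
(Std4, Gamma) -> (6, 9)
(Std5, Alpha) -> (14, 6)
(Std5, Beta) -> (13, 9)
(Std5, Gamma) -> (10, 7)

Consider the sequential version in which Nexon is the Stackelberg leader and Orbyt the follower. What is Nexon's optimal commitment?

Orbyt best-responds to each possible Nexon move:
- Std1: Orbyt compares 3, 15, 9 and picks Beta; Nexon would get 12.
- Std2: Orbyt compares 5, 1, 15 and picks Gamma; Nexon would get 8.
- Std3: Orbyt compares 6, 15, 3 and picks Beta; Nexon would get 2.
- Std4: Orbyt compares 13, 7, 9 and picks Alpha; Nexon would get 10.
- Std5: Orbyt compares 6, 9, 7 and picks Beta; Nexon would get 13.
Among 12, 8, 2, 10, 13, the best is 13 at Std5. Subgame-perfect outcome: (Std5, Beta) with payoffs (13, 9).

Std5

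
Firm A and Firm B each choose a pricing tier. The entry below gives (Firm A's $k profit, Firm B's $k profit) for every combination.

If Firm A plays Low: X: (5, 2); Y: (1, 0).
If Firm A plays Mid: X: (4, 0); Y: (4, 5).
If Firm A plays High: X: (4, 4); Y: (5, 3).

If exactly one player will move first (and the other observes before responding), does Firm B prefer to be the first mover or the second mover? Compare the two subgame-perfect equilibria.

first

If Firm A leads: Firm B's best replies are Low→X, Mid→Y, High→X; Firm A's induced payoffs 5, 4, 4; outcome (Low, X), payoffs (5, 2).
If Firm B leads: Firm A's best replies are X→Low, Y→High; Firm B's induced payoffs 2, 3; outcome (High, Y), payoffs (5, 3).
Firm B gets 3 moving first and 2 moving second, so Firm B prefers to move first.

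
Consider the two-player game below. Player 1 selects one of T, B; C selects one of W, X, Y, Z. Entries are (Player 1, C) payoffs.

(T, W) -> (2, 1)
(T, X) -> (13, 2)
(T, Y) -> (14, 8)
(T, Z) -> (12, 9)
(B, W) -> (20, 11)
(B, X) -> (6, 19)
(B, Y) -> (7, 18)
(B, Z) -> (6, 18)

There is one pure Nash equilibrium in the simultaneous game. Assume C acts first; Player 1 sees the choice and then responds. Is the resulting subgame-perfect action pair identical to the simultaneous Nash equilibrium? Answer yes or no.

no

Player 1 best-responds to each possible C move:
- W: Player 1 compares 2, 20 and picks B; C would get 11.
- X: Player 1 compares 13, 6 and picks T; C would get 2.
- Y: Player 1 compares 14, 7 and picks T; C would get 8.
- Z: Player 1 compares 12, 6 and picks T; C would get 9.
Maximizing over 11, 2, 8, 9, C chooses W. Subgame-perfect outcome: (B, W) with payoffs (20, 11).
Now find the simultaneous Nash equilibrium.
Player 1's best replies: W→B; X→T; Y→T; Z→T.
C's best replies: T→Z; B→X.
The unique mutual best reply is (T, Z), giving (12, 9).
Sequential outcome (B, W) differs from the Nash profile (T, Z).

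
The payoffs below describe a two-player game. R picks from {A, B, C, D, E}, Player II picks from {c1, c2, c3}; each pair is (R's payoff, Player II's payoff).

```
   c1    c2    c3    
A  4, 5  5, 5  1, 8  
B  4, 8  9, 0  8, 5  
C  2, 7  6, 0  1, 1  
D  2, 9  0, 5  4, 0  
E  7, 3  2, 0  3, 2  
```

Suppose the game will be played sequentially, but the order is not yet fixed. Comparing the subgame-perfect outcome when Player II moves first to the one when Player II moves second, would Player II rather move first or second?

If R leads: Player II's best replies are A→c3, B→c1, C→c1, D→c1, E→c1; R's induced payoffs 1, 4, 2, 2, 7; outcome (E, c1), payoffs (7, 3).
If Player II leads: R's best replies are c1→E, c2→B, c3→B; Player II's induced payoffs 3, 0, 5; outcome (B, c3), payoffs (8, 5).
Player II gets 5 moving first and 3 moving second, so Player II prefers to move first.

first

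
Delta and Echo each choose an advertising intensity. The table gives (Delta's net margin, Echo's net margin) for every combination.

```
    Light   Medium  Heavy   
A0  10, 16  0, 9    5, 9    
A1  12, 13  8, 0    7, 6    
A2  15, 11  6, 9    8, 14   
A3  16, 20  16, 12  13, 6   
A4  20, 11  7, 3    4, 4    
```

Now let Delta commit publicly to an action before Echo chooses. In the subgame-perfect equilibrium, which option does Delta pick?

A4

Solve by backward induction (Delta leads).
- A0: BR = Light, leader payoff 10.
- A1: BR = Light, leader payoff 12.
- A2: BR = Heavy, leader payoff 8.
- A3: BR = Light, leader payoff 16.
- A4: BR = Light, leader payoff 20.
Maximizing over 10, 12, 8, 16, 20, Delta chooses A4. Subgame-perfect outcome: (A4, Light) with payoffs (20, 11).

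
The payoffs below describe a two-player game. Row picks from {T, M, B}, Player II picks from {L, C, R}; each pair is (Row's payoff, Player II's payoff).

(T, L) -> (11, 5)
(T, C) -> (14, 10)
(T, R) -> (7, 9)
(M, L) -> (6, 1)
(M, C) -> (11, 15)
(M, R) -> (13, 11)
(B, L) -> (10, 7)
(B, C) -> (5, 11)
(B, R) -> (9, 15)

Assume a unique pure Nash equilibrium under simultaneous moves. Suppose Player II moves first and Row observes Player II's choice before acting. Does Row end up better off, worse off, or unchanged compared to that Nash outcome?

worse off

Backward induction with Player II moving first.
- L: BR = T, leader payoff 5.
- C: BR = T, leader payoff 10.
- R: BR = M, leader payoff 11.
Player II's induced payoffs are 5, 10, 11, so Player II commits to R. Subgame-perfect outcome: (M, R) with payoffs (13, 11).
Now find the simultaneous Nash equilibrium.
Row's best replies: L→T; C→T; R→M.
Player II's best replies: T→C; M→C; B→R.
The unique mutual best reply is (T, C), giving (14, 10).
Row earns 13 sequentially versus 14 at the Nash outcome: worse off.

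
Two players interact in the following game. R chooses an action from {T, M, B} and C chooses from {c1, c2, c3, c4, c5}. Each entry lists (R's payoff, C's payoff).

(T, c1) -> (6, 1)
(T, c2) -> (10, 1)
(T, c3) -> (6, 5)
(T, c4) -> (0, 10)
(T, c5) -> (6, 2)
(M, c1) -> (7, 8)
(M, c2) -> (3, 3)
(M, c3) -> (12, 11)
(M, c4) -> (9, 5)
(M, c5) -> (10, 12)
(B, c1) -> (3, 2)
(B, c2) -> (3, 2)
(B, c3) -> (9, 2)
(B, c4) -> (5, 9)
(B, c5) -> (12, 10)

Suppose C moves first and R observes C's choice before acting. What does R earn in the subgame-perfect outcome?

12

Backward induction with C moving first.
- c1: BR = M, leader payoff 8.
- c2: BR = T, leader payoff 1.
- c3: BR = M, leader payoff 11.
- c4: BR = M, leader payoff 5.
- c5: BR = B, leader payoff 10.
Among 8, 1, 11, 5, 10, the best is 11 at c3. Subgame-perfect outcome: (M, c3) with payoffs (12, 11).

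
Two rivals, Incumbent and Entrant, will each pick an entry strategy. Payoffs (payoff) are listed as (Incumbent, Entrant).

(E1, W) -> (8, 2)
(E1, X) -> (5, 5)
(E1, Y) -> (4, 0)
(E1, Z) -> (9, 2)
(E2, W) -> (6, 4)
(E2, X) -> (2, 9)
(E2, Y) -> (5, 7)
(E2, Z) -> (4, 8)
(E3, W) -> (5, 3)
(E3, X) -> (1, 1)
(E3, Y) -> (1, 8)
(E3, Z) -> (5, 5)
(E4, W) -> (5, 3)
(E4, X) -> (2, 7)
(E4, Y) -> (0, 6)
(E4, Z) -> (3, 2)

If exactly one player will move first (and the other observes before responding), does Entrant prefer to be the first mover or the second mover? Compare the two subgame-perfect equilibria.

first

If Incumbent leads: Entrant's best replies are E1→X, E2→X, E3→Y, E4→X; Incumbent's induced payoffs 5, 2, 1, 2; outcome (E1, X), payoffs (5, 5).
If Entrant leads: Incumbent's best replies are W→E1, X→E1, Y→E2, Z→E1; Entrant's induced payoffs 2, 5, 7, 2; outcome (E2, Y), payoffs (5, 7).
Entrant gets 7 moving first and 5 moving second, so Entrant prefers to move first.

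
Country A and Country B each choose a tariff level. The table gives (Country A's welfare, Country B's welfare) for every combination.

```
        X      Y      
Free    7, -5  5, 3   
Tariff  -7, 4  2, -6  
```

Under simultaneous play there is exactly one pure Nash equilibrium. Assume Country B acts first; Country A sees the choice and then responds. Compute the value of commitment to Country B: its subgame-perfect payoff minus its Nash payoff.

Country A best-responds to each possible Country B move:
- X → Country A plays Free (best of 7, -7); Country B gets -5.
- Y → Country A plays Free (best of 5, 2); Country B gets 3.
Country B's induced payoffs are -5, 3, so Country B commits to Y. Subgame-perfect outcome: (Free, Y) with payoffs (5, 3).
Now find the simultaneous Nash equilibrium.
Country A's best replies: X→Free; Y→Free.
Country B's best replies: Free→Y; Tariff→X.
The unique mutual best reply is (Free, Y), giving (5, 3).
Country B's commitment gain: 3 − 3 = 0.

0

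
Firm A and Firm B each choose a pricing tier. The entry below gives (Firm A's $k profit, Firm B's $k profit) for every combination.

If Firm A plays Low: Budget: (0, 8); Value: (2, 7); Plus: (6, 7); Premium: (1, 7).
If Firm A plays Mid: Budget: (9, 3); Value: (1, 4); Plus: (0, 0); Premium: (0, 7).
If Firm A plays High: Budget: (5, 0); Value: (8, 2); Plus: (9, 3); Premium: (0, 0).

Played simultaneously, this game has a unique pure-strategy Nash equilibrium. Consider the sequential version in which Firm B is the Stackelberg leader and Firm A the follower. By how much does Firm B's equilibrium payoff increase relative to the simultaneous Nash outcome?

4

Backward induction with Firm B moving first.
- Budget: Firm A compares 0, 9, 5 and picks Mid; Firm B would get 3.
- Value: Firm A compares 2, 1, 8 and picks High; Firm B would get 2.
- Plus: Firm A compares 6, 0, 9 and picks High; Firm B would get 3.
- Premium: Firm A compares 1, 0, 0 and picks Low; Firm B would get 7.
Among 3, 2, 3, 7, the best is 7 at Premium. Subgame-perfect outcome: (Low, Premium) with payoffs (1, 7).
Under simultaneous play:
Firm A's best replies: Budget→Mid; Value→High; Plus→High; Premium→Low.
Firm B's best replies: Low→Budget; Mid→Premium; High→Plus.
The unique mutual best reply is (High, Plus), giving (9, 3).
Firm B's commitment gain: 7 − 3 = 4.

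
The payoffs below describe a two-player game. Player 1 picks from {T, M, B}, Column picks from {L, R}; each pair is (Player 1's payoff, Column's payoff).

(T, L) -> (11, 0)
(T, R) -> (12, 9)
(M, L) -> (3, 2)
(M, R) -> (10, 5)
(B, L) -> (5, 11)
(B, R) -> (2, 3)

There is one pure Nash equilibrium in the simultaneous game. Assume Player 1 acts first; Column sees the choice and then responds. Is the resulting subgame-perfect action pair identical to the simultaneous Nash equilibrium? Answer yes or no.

Backward induction with Player 1 moving first.
- T: BR = R, leader payoff 12.
- M: BR = R, leader payoff 10.
- B: BR = L, leader payoff 5.
Among 12, 10, 5, the best is 12 at T. Subgame-perfect outcome: (T, R) with payoffs (12, 9).
Under simultaneous play:
Player 1's best replies: L→T; R→T.
Column's best replies: T→R; M→R; B→L.
The unique mutual best reply is (T, R), giving (12, 9).
Sequential outcome (T, R) coincides with the Nash profile (T, R).

yes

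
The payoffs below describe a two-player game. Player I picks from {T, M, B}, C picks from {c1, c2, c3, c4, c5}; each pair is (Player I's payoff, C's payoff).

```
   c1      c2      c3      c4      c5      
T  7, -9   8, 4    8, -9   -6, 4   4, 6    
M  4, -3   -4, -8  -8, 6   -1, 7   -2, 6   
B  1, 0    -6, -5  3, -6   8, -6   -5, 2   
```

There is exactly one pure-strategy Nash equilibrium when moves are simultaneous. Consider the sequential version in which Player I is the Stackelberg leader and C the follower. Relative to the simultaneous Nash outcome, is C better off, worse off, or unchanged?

unchanged

Backward induction with Player I moving first.
- T → C plays c5 (best of -9, 4, -9, 4, 6); Player I gets 4.
- M → C plays c4 (best of -3, -8, 6, 7, 6); Player I gets -1.
- B → C plays c5 (best of 0, -5, -6, -6, 2); Player I gets -5.
Maximizing over 4, -1, -5, Player I chooses T. Subgame-perfect outcome: (T, c5) with payoffs (4, 6).
Now find the simultaneous Nash equilibrium.
Player I's best replies: c1→T; c2→T; c3→T; c4→B; c5→T.
C's best replies: T→c5; M→c4; B→c5.
Only (T, c5) has each player best-responding; Nash payoffs (4, 6).
C earns 6 sequentially versus 6 at the Nash outcome: unchanged.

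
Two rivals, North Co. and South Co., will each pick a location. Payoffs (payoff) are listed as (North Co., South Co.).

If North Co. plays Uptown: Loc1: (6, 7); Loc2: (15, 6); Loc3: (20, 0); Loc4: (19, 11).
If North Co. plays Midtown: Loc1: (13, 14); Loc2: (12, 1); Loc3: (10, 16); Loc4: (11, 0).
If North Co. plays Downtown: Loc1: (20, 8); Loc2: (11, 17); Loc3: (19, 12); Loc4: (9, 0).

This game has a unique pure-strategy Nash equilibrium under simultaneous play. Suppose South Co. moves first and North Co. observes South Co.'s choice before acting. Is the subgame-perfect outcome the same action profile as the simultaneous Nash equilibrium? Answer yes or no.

yes

Backward induction with South Co. moving first.
- Loc1: BR = Downtown, leader payoff 8.
- Loc2: BR = Uptown, leader payoff 6.
- Loc3: BR = Uptown, leader payoff 0.
- Loc4: BR = Uptown, leader payoff 11.
Maximizing over 8, 6, 0, 11, South Co. chooses Loc4. Subgame-perfect outcome: (Uptown, Loc4) with payoffs (19, 11).
Under simultaneous play:
North Co.'s best replies: Loc1→Downtown; Loc2→Uptown; Loc3→Uptown; Loc4→Uptown.
South Co.'s best replies: Uptown→Loc4; Midtown→Loc3; Downtown→Loc2.
The unique mutual best reply is (Uptown, Loc4), giving (19, 11).
Sequential outcome (Uptown, Loc4) coincides with the Nash profile (Uptown, Loc4).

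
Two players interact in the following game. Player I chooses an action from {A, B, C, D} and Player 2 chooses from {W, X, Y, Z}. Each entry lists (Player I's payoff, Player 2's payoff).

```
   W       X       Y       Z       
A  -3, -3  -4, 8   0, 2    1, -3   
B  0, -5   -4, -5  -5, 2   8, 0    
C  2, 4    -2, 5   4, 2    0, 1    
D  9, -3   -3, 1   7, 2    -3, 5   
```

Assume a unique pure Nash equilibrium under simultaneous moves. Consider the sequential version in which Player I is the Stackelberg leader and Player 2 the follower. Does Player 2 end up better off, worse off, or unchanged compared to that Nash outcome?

unchanged

Solve by backward induction (Player I leads).
- A: Player 2 compares -3, 8, 2, -3 and picks X; Player I would get -4.
- B: Player 2 compares -5, -5, 2, 0 and picks Y; Player I would get -5.
- C: Player 2 compares 4, 5, 2, 1 and picks X; Player I would get -2.
- D: Player 2 compares -3, 1, 2, 5 and picks Z; Player I would get -3.
Among -4, -5, -2, -3, the best is -2 at C. Subgame-perfect outcome: (C, X) with payoffs (-2, 5).
Under simultaneous play:
Player I's best replies: W→D; X→C; Y→D; Z→B.
Player 2's best replies: A→X; B→Y; C→X; D→Z.
Only (C, X) has each player best-responding; Nash payoffs (-2, 5).
Player 2 earns 5 sequentially versus 5 at the Nash outcome: unchanged.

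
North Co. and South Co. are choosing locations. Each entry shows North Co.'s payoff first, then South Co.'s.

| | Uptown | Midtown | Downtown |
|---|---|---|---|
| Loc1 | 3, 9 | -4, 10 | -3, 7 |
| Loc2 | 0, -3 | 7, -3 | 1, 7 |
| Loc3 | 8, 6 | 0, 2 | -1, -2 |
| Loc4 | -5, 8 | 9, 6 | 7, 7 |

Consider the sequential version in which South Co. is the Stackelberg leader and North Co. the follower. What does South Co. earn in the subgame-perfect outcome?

Backward induction with South Co. moving first.
- Uptown: North Co. compares 3, 0, 8, -5 and picks Loc3; South Co. would get 6.
- Midtown: North Co. compares -4, 7, 0, 9 and picks Loc4; South Co. would get 6.
- Downtown: North Co. compares -3, 1, -1, 7 and picks Loc4; South Co. would get 7.
Among 6, 6, 7, the best is 7 at Downtown. Subgame-perfect outcome: (Loc4, Downtown) with payoffs (7, 7).

7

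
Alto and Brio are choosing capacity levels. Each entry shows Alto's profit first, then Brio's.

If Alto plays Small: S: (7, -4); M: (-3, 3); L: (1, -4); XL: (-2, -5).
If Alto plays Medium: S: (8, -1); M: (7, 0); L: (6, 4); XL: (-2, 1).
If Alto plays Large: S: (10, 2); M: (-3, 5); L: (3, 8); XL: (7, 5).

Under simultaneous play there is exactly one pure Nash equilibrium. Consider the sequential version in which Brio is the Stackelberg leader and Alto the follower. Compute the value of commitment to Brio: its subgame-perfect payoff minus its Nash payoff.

Alto best-responds to each possible Brio move:
- S: Alto compares 7, 8, 10 and picks Large; Brio would get 2.
- M: Alto compares -3, 7, -3 and picks Medium; Brio would get 0.
- L: Alto compares 1, 6, 3 and picks Medium; Brio would get 4.
- XL: Alto compares -2, -2, 7 and picks Large; Brio would get 5.
Among 2, 0, 4, 5, the best is 5 at XL. Subgame-perfect outcome: (Large, XL) with payoffs (7, 5).
Under simultaneous play:
Alto's best replies: S→Large; M→Medium; L→Medium; XL→Large.
Brio's best replies: Small→M; Medium→L; Large→L.
Only (Medium, L) has each player best-responding; Nash payoffs (6, 4).
Brio's commitment gain: 5 − 4 = 1.

1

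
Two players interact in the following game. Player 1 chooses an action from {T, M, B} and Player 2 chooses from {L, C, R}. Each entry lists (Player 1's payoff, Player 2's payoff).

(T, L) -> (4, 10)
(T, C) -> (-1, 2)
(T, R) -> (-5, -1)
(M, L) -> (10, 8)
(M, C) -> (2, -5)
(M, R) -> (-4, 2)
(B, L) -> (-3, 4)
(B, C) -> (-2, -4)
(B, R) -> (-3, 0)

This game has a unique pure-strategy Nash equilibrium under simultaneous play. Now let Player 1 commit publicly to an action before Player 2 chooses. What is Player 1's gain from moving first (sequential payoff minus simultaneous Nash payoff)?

Player 2 best-responds to each possible Player 1 move:
- T: BR = L, leader payoff 4.
- M: BR = L, leader payoff 10.
- B: BR = L, leader payoff -3.
Among 4, 10, -3, the best is 10 at M. Subgame-perfect outcome: (M, L) with payoffs (10, 8).
For the simultaneous game, intersect best replies.
Player 1's best replies: L→M; C→M; R→B.
Player 2's best replies: T→L; M→L; B→L.
The unique mutual best reply is (M, L), giving (10, 8).
Player 1's commitment gain: 10 − 10 = 0.

0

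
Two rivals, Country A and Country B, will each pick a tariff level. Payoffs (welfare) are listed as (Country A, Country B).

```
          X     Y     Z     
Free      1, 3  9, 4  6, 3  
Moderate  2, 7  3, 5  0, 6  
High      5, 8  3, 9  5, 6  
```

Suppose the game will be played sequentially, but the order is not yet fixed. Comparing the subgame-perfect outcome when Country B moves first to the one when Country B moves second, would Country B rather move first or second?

first

If Country A leads: Country B's best replies are Free→Y, Moderate→X, High→Y; Country A's induced payoffs 9, 2, 3; outcome (Free, Y), payoffs (9, 4).
If Country B leads: Country A's best replies are X→High, Y→Free, Z→Free; Country B's induced payoffs 8, 4, 3; outcome (High, X), payoffs (5, 8).
Country B gets 8 moving first and 4 moving second, so Country B prefers to move first.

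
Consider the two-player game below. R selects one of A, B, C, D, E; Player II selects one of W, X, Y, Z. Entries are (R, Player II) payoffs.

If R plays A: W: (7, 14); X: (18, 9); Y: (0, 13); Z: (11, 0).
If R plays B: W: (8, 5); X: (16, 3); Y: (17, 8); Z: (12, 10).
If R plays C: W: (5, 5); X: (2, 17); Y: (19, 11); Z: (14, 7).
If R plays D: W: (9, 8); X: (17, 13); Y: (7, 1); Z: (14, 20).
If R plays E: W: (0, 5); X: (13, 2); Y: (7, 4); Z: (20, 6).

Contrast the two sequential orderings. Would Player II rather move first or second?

If R leads: Player II's best replies are A→W, B→Z, C→X, D→Z, E→Z; R's induced payoffs 7, 12, 2, 14, 20; outcome (E, Z), payoffs (20, 6).
If Player II leads: R's best replies are W→D, X→A, Y→C, Z→E; Player II's induced payoffs 8, 9, 11, 6; outcome (C, Y), payoffs (19, 11).
Player II gets 11 moving first and 6 moving second, so Player II prefers to move first.

first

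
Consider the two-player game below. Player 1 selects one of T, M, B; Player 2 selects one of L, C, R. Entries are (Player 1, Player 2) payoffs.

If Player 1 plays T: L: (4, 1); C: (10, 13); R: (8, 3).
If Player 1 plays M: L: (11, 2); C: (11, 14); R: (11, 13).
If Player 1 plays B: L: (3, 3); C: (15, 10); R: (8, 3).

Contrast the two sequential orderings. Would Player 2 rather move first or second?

If Player 1 leads: Player 2's best replies are T→C, M→C, B→C; Player 1's induced payoffs 10, 11, 15; outcome (B, C), payoffs (15, 10).
If Player 2 leads: Player 1's best replies are L→M, C→B, R→M; Player 2's induced payoffs 2, 10, 13; outcome (M, R), payoffs (11, 13).
Player 2 gets 13 moving first and 10 moving second, so Player 2 prefers to move first.

first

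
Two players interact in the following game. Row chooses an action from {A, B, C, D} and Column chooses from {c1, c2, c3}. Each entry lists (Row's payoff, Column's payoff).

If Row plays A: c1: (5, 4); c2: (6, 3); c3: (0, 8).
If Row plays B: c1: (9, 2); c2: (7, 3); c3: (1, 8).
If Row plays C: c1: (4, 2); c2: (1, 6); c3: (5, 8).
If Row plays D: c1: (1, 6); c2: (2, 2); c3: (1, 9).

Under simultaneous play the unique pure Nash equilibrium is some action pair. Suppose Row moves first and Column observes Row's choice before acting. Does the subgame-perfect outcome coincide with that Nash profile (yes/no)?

Backward induction with Row moving first.
- A → Column plays c3 (best of 4, 3, 8); Row gets 0.
- B → Column plays c3 (best of 2, 3, 8); Row gets 1.
- C → Column plays c3 (best of 2, 6, 8); Row gets 5.
- D → Column plays c3 (best of 6, 2, 9); Row gets 1.
Among 0, 1, 5, 1, the best is 5 at C. Subgame-perfect outcome: (C, c3) with payoffs (5, 8).
Under simultaneous play:
Row's best replies: c1→B; c2→B; c3→C.
Column's best replies: A→c3; B→c3; C→c3; D→c3.
Only (C, c3) has each player best-responding; Nash payoffs (5, 8).
Sequential outcome (C, c3) coincides with the Nash profile (C, c3).

yes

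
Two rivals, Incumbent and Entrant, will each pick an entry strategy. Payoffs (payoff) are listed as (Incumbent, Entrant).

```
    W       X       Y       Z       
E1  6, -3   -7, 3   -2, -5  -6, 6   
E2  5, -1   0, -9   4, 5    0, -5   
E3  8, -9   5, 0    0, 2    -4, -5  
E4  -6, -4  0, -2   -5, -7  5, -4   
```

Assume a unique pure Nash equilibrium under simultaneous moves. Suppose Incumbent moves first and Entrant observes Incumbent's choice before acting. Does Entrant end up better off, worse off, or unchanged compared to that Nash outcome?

unchanged

Entrant best-responds to each possible Incumbent move:
- E1: BR = Z, leader payoff -6.
- E2: BR = Y, leader payoff 4.
- E3: BR = Y, leader payoff 0.
- E4: BR = X, leader payoff 0.
Incumbent's induced payoffs are -6, 4, 0, 0, so Incumbent commits to E2. Subgame-perfect outcome: (E2, Y) with payoffs (4, 5).
For the simultaneous game, intersect best replies.
Incumbent's best replies: W→E3; X→E3; Y→E2; Z→E4.
Entrant's best replies: E1→Z; E2→Y; E3→Y; E4→X.
Only (E2, Y) has each player best-responding; Nash payoffs (4, 5).
Entrant earns 5 sequentially versus 5 at the Nash outcome: unchanged.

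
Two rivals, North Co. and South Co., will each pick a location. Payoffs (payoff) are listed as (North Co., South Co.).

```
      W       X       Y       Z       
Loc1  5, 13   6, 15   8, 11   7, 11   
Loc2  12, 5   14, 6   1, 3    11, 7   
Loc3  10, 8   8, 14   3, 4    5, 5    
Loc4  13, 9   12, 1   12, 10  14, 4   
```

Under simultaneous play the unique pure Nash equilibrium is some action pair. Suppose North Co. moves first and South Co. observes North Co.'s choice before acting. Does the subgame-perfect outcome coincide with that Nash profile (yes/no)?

yes

South Co. best-responds to each possible North Co. move:
- Loc1: BR = X, leader payoff 6.
- Loc2: BR = Z, leader payoff 11.
- Loc3: BR = X, leader payoff 8.
- Loc4: BR = Y, leader payoff 12.
Among 6, 11, 8, 12, the best is 12 at Loc4. Subgame-perfect outcome: (Loc4, Y) with payoffs (12, 10).
Under simultaneous play:
North Co.'s best replies: W→Loc4; X→Loc2; Y→Loc4; Z→Loc4.
South Co.'s best replies: Loc1→X; Loc2→Z; Loc3→X; Loc4→Y.
The unique mutual best reply is (Loc4, Y), giving (12, 10).
Sequential outcome (Loc4, Y) coincides with the Nash profile (Loc4, Y).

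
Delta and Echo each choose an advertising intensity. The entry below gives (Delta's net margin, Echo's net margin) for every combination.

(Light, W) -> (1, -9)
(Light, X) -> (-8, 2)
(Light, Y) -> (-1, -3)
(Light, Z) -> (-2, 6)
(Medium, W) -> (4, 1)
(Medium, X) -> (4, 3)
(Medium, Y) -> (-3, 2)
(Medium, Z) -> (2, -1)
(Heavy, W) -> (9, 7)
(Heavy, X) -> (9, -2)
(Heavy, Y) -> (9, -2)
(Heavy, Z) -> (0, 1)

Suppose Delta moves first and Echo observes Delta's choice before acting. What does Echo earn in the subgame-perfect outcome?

7

Backward induction with Delta moving first.
- Light → Echo plays Z (best of -9, 2, -3, 6); Delta gets -2.
- Medium → Echo plays X (best of 1, 3, 2, -1); Delta gets 4.
- Heavy → Echo plays W (best of 7, -2, -2, 1); Delta gets 9.
Delta's induced payoffs are -2, 4, 9, so Delta commits to Heavy. Subgame-perfect outcome: (Heavy, W) with payoffs (9, 7).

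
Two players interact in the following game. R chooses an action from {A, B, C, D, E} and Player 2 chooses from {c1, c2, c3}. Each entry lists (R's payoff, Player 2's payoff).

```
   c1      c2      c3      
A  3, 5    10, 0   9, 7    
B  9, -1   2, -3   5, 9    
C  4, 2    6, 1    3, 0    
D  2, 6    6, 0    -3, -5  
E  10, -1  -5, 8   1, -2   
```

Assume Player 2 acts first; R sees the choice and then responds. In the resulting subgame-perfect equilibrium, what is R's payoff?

Backward induction with Player 2 moving first.
- c1: BR = E, leader payoff -1.
- c2: BR = A, leader payoff 0.
- c3: BR = A, leader payoff 7.
Player 2's induced payoffs are -1, 0, 7, so Player 2 commits to c3. Subgame-perfect outcome: (A, c3) with payoffs (9, 7).

9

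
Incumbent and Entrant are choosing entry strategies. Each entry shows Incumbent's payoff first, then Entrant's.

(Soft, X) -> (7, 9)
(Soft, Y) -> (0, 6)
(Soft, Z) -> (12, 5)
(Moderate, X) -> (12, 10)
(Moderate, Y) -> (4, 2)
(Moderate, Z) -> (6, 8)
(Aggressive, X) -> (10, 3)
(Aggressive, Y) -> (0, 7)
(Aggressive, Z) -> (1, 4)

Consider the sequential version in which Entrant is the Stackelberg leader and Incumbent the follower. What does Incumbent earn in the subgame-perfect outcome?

12

Backward induction with Entrant moving first.
- X → Incumbent plays Moderate (best of 7, 12, 10); Entrant gets 10.
- Y → Incumbent plays Moderate (best of 0, 4, 0); Entrant gets 2.
- Z → Incumbent plays Soft (best of 12, 6, 1); Entrant gets 5.
Entrant's induced payoffs are 10, 2, 5, so Entrant commits to X. Subgame-perfect outcome: (Moderate, X) with payoffs (12, 10).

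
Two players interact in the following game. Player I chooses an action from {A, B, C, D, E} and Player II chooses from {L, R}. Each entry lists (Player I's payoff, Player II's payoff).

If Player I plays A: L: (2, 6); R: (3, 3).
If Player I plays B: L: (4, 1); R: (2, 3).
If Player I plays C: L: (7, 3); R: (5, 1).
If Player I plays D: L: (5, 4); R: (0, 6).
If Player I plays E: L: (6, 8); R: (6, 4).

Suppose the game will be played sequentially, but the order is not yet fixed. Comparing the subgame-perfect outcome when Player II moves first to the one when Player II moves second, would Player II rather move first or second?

first

If Player I leads: Player II's best replies are A→L, B→R, C→L, D→R, E→L; Player I's induced payoffs 2, 2, 7, 0, 6; outcome (C, L), payoffs (7, 3).
If Player II leads: Player I's best replies are L→C, R→E; Player II's induced payoffs 3, 4; outcome (E, R), payoffs (6, 4).
Player II gets 4 moving first and 3 moving second, so Player II prefers to move first.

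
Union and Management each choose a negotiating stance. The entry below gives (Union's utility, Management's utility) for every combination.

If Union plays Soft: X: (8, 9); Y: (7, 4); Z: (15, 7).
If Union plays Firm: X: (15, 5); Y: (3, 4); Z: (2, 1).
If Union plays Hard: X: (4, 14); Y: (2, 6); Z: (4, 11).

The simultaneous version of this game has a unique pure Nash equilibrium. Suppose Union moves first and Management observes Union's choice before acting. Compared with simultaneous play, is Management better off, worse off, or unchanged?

Backward induction with Union moving first.
- Soft → Management plays X (best of 9, 4, 7); Union gets 8.
- Firm → Management plays X (best of 5, 4, 1); Union gets 15.
- Hard → Management plays X (best of 14, 6, 11); Union gets 4.
Union's induced payoffs are 8, 15, 4, so Union commits to Firm. Subgame-perfect outcome: (Firm, X) with payoffs (15, 5).
Under simultaneous play:
Union's best replies: X→Firm; Y→Soft; Z→Soft.
Management's best replies: Soft→X; Firm→X; Hard→X.
The unique mutual best reply is (Firm, X), giving (15, 5).
Management earns 5 sequentially versus 5 at the Nash outcome: unchanged.

unchanged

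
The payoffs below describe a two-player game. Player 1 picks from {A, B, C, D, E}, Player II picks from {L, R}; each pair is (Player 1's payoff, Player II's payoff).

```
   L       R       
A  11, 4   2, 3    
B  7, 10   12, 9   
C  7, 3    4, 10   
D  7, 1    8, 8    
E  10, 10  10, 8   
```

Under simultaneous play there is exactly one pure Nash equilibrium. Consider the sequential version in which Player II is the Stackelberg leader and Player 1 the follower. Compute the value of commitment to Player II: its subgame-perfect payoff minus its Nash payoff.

Work backward from Player 1's decision.
- L → Player 1 plays A (best of 11, 7, 7, 7, 10); Player II gets 4.
- R → Player 1 plays B (best of 2, 12, 4, 8, 10); Player II gets 9.
Among 4, 9, the best is 9 at R. Subgame-perfect outcome: (B, R) with payoffs (12, 9).
Now find the simultaneous Nash equilibrium.
Player 1's best replies: L→A; R→B.
Player II's best replies: A→L; B→L; C→R; D→R; E→L.
Only (A, L) has each player best-responding; Nash payoffs (11, 4).
Player II's commitment gain: 9 − 4 = 5.

5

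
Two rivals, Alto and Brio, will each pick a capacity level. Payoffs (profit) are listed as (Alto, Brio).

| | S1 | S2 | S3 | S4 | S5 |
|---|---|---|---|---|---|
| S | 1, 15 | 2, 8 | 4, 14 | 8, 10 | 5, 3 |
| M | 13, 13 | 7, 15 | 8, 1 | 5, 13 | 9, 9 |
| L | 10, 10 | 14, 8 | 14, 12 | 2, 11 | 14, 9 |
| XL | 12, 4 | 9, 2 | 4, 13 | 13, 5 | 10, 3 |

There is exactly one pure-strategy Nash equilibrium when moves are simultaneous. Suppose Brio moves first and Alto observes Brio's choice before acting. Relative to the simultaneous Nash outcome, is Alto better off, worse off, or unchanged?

Solve by backward induction (Brio leads).
- S1: Alto compares 1, 13, 10, 12 and picks M; Brio would get 13.
- S2: Alto compares 2, 7, 14, 9 and picks L; Brio would get 8.
- S3: Alto compares 4, 8, 14, 4 and picks L; Brio would get 12.
- S4: Alto compares 8, 5, 2, 13 and picks XL; Brio would get 5.
- S5: Alto compares 5, 9, 14, 10 and picks L; Brio would get 9.
Among 13, 8, 12, 5, 9, the best is 13 at S1. Subgame-perfect outcome: (M, S1) with payoffs (13, 13).
For the simultaneous game, intersect best replies.
Alto's best replies: S1→M; S2→L; S3→L; S4→XL; S5→L.
Brio's best replies: S→S1; M→S2; L→S3; XL→S3.
Only (L, S3) has each player best-responding; Nash payoffs (14, 12).
Alto earns 13 sequentially versus 14 at the Nash outcome: worse off.

worse off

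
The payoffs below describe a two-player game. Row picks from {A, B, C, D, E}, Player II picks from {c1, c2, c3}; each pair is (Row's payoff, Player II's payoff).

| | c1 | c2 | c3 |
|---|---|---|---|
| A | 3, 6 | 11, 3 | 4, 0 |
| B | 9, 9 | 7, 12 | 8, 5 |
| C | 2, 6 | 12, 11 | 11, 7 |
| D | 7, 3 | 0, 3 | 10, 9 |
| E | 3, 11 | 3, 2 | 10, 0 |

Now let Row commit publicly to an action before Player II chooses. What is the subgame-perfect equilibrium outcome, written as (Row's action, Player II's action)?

Solve by backward induction (Row leads).
- A: BR = c1, leader payoff 3.
- B: BR = c2, leader payoff 7.
- C: BR = c2, leader payoff 12.
- D: BR = c3, leader payoff 10.
- E: BR = c1, leader payoff 3.
Row's induced payoffs are 3, 7, 12, 10, 3, so Row commits to C. Subgame-perfect outcome: (C, c2) with payoffs (12, 11).

(C, c2)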